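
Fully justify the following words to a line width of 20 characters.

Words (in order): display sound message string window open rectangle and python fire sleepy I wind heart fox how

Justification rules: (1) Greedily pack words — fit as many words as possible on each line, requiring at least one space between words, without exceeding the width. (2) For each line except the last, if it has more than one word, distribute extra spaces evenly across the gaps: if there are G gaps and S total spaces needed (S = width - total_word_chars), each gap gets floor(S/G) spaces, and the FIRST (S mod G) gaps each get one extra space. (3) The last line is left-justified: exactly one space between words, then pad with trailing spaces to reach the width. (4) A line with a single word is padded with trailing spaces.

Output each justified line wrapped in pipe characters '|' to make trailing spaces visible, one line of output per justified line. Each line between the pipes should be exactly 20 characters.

Line 1: ['display', 'sound'] (min_width=13, slack=7)
Line 2: ['message', 'string'] (min_width=14, slack=6)
Line 3: ['window', 'open'] (min_width=11, slack=9)
Line 4: ['rectangle', 'and', 'python'] (min_width=20, slack=0)
Line 5: ['fire', 'sleepy', 'I', 'wind'] (min_width=18, slack=2)
Line 6: ['heart', 'fox', 'how'] (min_width=13, slack=7)

Answer: |display        sound|
|message       string|
|window          open|
|rectangle and python|
|fire  sleepy  I wind|
|heart fox how       |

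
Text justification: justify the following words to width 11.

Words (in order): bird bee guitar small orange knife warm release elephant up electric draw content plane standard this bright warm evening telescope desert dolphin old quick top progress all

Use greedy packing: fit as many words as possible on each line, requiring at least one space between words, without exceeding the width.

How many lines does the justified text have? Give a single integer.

Line 1: ['bird', 'bee'] (min_width=8, slack=3)
Line 2: ['guitar'] (min_width=6, slack=5)
Line 3: ['small'] (min_width=5, slack=6)
Line 4: ['orange'] (min_width=6, slack=5)
Line 5: ['knife', 'warm'] (min_width=10, slack=1)
Line 6: ['release'] (min_width=7, slack=4)
Line 7: ['elephant', 'up'] (min_width=11, slack=0)
Line 8: ['electric'] (min_width=8, slack=3)
Line 9: ['draw'] (min_width=4, slack=7)
Line 10: ['content'] (min_width=7, slack=4)
Line 11: ['plane'] (min_width=5, slack=6)
Line 12: ['standard'] (min_width=8, slack=3)
Line 13: ['this', 'bright'] (min_width=11, slack=0)
Line 14: ['warm'] (min_width=4, slack=7)
Line 15: ['evening'] (min_width=7, slack=4)
Line 16: ['telescope'] (min_width=9, slack=2)
Line 17: ['desert'] (min_width=6, slack=5)
Line 18: ['dolphin', 'old'] (min_width=11, slack=0)
Line 19: ['quick', 'top'] (min_width=9, slack=2)
Line 20: ['progress'] (min_width=8, slack=3)
Line 21: ['all'] (min_width=3, slack=8)
Total lines: 21

Answer: 21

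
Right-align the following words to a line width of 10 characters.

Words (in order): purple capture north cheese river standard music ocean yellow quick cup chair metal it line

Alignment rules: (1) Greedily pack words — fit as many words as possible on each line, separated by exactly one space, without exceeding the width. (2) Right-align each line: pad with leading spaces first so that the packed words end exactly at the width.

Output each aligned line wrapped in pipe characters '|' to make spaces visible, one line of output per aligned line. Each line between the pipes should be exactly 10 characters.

Answer: |    purple|
|   capture|
|     north|
|    cheese|
|     river|
|  standard|
|     music|
|     ocean|
|    yellow|
| quick cup|
|     chair|
|  metal it|
|      line|

Derivation:
Line 1: ['purple'] (min_width=6, slack=4)
Line 2: ['capture'] (min_width=7, slack=3)
Line 3: ['north'] (min_width=5, slack=5)
Line 4: ['cheese'] (min_width=6, slack=4)
Line 5: ['river'] (min_width=5, slack=5)
Line 6: ['standard'] (min_width=8, slack=2)
Line 7: ['music'] (min_width=5, slack=5)
Line 8: ['ocean'] (min_width=5, slack=5)
Line 9: ['yellow'] (min_width=6, slack=4)
Line 10: ['quick', 'cup'] (min_width=9, slack=1)
Line 11: ['chair'] (min_width=5, slack=5)
Line 12: ['metal', 'it'] (min_width=8, slack=2)
Line 13: ['line'] (min_width=4, slack=6)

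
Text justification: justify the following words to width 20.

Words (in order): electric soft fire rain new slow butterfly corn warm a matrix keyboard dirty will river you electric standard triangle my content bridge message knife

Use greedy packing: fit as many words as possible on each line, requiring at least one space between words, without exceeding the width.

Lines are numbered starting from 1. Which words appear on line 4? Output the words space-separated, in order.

Line 1: ['electric', 'soft', 'fire'] (min_width=18, slack=2)
Line 2: ['rain', 'new', 'slow'] (min_width=13, slack=7)
Line 3: ['butterfly', 'corn', 'warm'] (min_width=19, slack=1)
Line 4: ['a', 'matrix', 'keyboard'] (min_width=17, slack=3)
Line 5: ['dirty', 'will', 'river', 'you'] (min_width=20, slack=0)
Line 6: ['electric', 'standard'] (min_width=17, slack=3)
Line 7: ['triangle', 'my', 'content'] (min_width=19, slack=1)
Line 8: ['bridge', 'message', 'knife'] (min_width=20, slack=0)

Answer: a matrix keyboard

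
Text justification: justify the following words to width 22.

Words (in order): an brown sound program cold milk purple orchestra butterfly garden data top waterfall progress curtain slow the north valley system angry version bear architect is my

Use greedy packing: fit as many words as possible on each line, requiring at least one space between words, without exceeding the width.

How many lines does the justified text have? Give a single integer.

Line 1: ['an', 'brown', 'sound', 'program'] (min_width=22, slack=0)
Line 2: ['cold', 'milk', 'purple'] (min_width=16, slack=6)
Line 3: ['orchestra', 'butterfly'] (min_width=19, slack=3)
Line 4: ['garden', 'data', 'top'] (min_width=15, slack=7)
Line 5: ['waterfall', 'progress'] (min_width=18, slack=4)
Line 6: ['curtain', 'slow', 'the', 'north'] (min_width=22, slack=0)
Line 7: ['valley', 'system', 'angry'] (min_width=19, slack=3)
Line 8: ['version', 'bear', 'architect'] (min_width=22, slack=0)
Line 9: ['is', 'my'] (min_width=5, slack=17)
Total lines: 9

Answer: 9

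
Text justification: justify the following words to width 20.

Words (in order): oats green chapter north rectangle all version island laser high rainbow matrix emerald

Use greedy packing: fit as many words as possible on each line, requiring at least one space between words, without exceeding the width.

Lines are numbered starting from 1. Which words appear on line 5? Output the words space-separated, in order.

Line 1: ['oats', 'green', 'chapter'] (min_width=18, slack=2)
Line 2: ['north', 'rectangle', 'all'] (min_width=19, slack=1)
Line 3: ['version', 'island', 'laser'] (min_width=20, slack=0)
Line 4: ['high', 'rainbow', 'matrix'] (min_width=19, slack=1)
Line 5: ['emerald'] (min_width=7, slack=13)

Answer: emerald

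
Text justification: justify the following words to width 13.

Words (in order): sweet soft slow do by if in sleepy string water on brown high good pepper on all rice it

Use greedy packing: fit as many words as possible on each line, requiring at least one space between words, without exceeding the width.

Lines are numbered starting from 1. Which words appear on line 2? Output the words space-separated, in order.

Line 1: ['sweet', 'soft'] (min_width=10, slack=3)
Line 2: ['slow', 'do', 'by', 'if'] (min_width=13, slack=0)
Line 3: ['in', 'sleepy'] (min_width=9, slack=4)
Line 4: ['string', 'water'] (min_width=12, slack=1)
Line 5: ['on', 'brown', 'high'] (min_width=13, slack=0)
Line 6: ['good', 'pepper'] (min_width=11, slack=2)
Line 7: ['on', 'all', 'rice'] (min_width=11, slack=2)
Line 8: ['it'] (min_width=2, slack=11)

Answer: slow do by if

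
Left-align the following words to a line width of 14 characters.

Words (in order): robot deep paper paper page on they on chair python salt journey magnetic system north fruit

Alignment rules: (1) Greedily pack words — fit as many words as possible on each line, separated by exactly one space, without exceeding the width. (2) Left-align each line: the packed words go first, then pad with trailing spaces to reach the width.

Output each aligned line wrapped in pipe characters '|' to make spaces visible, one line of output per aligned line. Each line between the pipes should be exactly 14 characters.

Answer: |robot deep    |
|paper paper   |
|page on they  |
|on chair      |
|python salt   |
|journey       |
|magnetic      |
|system north  |
|fruit         |

Derivation:
Line 1: ['robot', 'deep'] (min_width=10, slack=4)
Line 2: ['paper', 'paper'] (min_width=11, slack=3)
Line 3: ['page', 'on', 'they'] (min_width=12, slack=2)
Line 4: ['on', 'chair'] (min_width=8, slack=6)
Line 5: ['python', 'salt'] (min_width=11, slack=3)
Line 6: ['journey'] (min_width=7, slack=7)
Line 7: ['magnetic'] (min_width=8, slack=6)
Line 8: ['system', 'north'] (min_width=12, slack=2)
Line 9: ['fruit'] (min_width=5, slack=9)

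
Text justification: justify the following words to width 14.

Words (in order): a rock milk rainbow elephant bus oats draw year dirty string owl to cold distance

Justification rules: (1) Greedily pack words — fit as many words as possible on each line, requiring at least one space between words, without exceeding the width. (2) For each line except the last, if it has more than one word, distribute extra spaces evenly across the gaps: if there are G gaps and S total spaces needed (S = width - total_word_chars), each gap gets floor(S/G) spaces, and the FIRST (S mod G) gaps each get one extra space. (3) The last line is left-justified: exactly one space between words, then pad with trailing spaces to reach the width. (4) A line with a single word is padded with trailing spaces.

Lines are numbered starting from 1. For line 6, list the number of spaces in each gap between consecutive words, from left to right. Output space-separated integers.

Answer: 3 2

Derivation:
Line 1: ['a', 'rock', 'milk'] (min_width=11, slack=3)
Line 2: ['rainbow'] (min_width=7, slack=7)
Line 3: ['elephant', 'bus'] (min_width=12, slack=2)
Line 4: ['oats', 'draw', 'year'] (min_width=14, slack=0)
Line 5: ['dirty', 'string'] (min_width=12, slack=2)
Line 6: ['owl', 'to', 'cold'] (min_width=11, slack=3)
Line 7: ['distance'] (min_width=8, slack=6)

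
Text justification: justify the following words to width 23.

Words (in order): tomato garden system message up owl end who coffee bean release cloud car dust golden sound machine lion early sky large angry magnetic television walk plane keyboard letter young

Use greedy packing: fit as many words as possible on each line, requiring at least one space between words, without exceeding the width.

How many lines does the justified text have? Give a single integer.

Line 1: ['tomato', 'garden', 'system'] (min_width=20, slack=3)
Line 2: ['message', 'up', 'owl', 'end', 'who'] (min_width=22, slack=1)
Line 3: ['coffee', 'bean', 'release'] (min_width=19, slack=4)
Line 4: ['cloud', 'car', 'dust', 'golden'] (min_width=21, slack=2)
Line 5: ['sound', 'machine', 'lion'] (min_width=18, slack=5)
Line 6: ['early', 'sky', 'large', 'angry'] (min_width=21, slack=2)
Line 7: ['magnetic', 'television'] (min_width=19, slack=4)
Line 8: ['walk', 'plane', 'keyboard'] (min_width=19, slack=4)
Line 9: ['letter', 'young'] (min_width=12, slack=11)
Total lines: 9

Answer: 9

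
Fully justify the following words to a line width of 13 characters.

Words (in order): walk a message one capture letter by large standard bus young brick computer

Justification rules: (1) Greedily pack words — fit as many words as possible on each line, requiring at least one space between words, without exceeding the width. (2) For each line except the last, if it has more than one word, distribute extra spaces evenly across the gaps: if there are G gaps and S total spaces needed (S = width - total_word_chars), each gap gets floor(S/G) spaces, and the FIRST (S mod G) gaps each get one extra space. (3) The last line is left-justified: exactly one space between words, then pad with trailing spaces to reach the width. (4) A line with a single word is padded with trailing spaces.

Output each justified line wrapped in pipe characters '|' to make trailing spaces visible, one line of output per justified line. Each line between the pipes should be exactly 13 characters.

Answer: |walk        a|
|message   one|
|capture      |
|letter     by|
|large        |
|standard  bus|
|young   brick|
|computer     |

Derivation:
Line 1: ['walk', 'a'] (min_width=6, slack=7)
Line 2: ['message', 'one'] (min_width=11, slack=2)
Line 3: ['capture'] (min_width=7, slack=6)
Line 4: ['letter', 'by'] (min_width=9, slack=4)
Line 5: ['large'] (min_width=5, slack=8)
Line 6: ['standard', 'bus'] (min_width=12, slack=1)
Line 7: ['young', 'brick'] (min_width=11, slack=2)
Line 8: ['computer'] (min_width=8, slack=5)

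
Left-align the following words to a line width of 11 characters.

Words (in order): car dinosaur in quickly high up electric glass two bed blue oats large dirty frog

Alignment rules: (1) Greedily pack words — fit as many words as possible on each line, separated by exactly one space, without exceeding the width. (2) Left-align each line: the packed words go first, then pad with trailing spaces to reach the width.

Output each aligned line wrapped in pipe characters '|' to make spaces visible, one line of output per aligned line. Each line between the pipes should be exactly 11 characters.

Line 1: ['car'] (min_width=3, slack=8)
Line 2: ['dinosaur', 'in'] (min_width=11, slack=0)
Line 3: ['quickly'] (min_width=7, slack=4)
Line 4: ['high', 'up'] (min_width=7, slack=4)
Line 5: ['electric'] (min_width=8, slack=3)
Line 6: ['glass', 'two'] (min_width=9, slack=2)
Line 7: ['bed', 'blue'] (min_width=8, slack=3)
Line 8: ['oats', 'large'] (min_width=10, slack=1)
Line 9: ['dirty', 'frog'] (min_width=10, slack=1)

Answer: |car        |
|dinosaur in|
|quickly    |
|high up    |
|electric   |
|glass two  |
|bed blue   |
|oats large |
|dirty frog |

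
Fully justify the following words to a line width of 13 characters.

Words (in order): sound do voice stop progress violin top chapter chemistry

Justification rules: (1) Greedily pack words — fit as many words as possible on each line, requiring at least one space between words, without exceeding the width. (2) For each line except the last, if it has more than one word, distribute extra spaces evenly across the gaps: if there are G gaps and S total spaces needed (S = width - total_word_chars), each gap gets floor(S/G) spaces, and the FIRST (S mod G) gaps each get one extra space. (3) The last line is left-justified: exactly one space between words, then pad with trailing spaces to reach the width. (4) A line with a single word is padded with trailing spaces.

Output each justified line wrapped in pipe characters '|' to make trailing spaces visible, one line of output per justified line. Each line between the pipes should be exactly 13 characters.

Line 1: ['sound', 'do'] (min_width=8, slack=5)
Line 2: ['voice', 'stop'] (min_width=10, slack=3)
Line 3: ['progress'] (min_width=8, slack=5)
Line 4: ['violin', 'top'] (min_width=10, slack=3)
Line 5: ['chapter'] (min_width=7, slack=6)
Line 6: ['chemistry'] (min_width=9, slack=4)

Answer: |sound      do|
|voice    stop|
|progress     |
|violin    top|
|chapter      |
|chemistry    |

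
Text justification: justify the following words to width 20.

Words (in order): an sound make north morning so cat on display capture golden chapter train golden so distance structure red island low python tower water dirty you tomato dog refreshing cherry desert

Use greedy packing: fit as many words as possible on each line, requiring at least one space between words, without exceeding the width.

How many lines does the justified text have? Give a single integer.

Line 1: ['an', 'sound', 'make', 'north'] (min_width=19, slack=1)
Line 2: ['morning', 'so', 'cat', 'on'] (min_width=17, slack=3)
Line 3: ['display', 'capture'] (min_width=15, slack=5)
Line 4: ['golden', 'chapter', 'train'] (min_width=20, slack=0)
Line 5: ['golden', 'so', 'distance'] (min_width=18, slack=2)
Line 6: ['structure', 'red', 'island'] (min_width=20, slack=0)
Line 7: ['low', 'python', 'tower'] (min_width=16, slack=4)
Line 8: ['water', 'dirty', 'you'] (min_width=15, slack=5)
Line 9: ['tomato', 'dog'] (min_width=10, slack=10)
Line 10: ['refreshing', 'cherry'] (min_width=17, slack=3)
Line 11: ['desert'] (min_width=6, slack=14)
Total lines: 11

Answer: 11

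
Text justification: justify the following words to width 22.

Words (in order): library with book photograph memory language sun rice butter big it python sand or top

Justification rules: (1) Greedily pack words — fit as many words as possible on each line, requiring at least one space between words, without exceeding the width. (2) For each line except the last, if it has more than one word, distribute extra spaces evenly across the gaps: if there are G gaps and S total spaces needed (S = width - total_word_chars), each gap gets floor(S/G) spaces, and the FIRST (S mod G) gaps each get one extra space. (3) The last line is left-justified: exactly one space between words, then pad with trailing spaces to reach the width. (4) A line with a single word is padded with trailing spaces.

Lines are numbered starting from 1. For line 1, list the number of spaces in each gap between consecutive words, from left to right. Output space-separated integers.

Line 1: ['library', 'with', 'book'] (min_width=17, slack=5)
Line 2: ['photograph', 'memory'] (min_width=17, slack=5)
Line 3: ['language', 'sun', 'rice'] (min_width=17, slack=5)
Line 4: ['butter', 'big', 'it', 'python'] (min_width=20, slack=2)
Line 5: ['sand', 'or', 'top'] (min_width=11, slack=11)

Answer: 4 3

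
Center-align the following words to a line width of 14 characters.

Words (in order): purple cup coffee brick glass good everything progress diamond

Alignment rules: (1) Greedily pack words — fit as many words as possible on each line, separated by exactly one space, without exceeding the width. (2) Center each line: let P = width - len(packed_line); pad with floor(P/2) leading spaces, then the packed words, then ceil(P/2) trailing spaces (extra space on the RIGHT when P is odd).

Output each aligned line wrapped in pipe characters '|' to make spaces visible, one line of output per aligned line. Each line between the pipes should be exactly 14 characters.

Answer: |  purple cup  |
| coffee brick |
|  glass good  |
|  everything  |
|   progress   |
|   diamond    |

Derivation:
Line 1: ['purple', 'cup'] (min_width=10, slack=4)
Line 2: ['coffee', 'brick'] (min_width=12, slack=2)
Line 3: ['glass', 'good'] (min_width=10, slack=4)
Line 4: ['everything'] (min_width=10, slack=4)
Line 5: ['progress'] (min_width=8, slack=6)
Line 6: ['diamond'] (min_width=7, slack=7)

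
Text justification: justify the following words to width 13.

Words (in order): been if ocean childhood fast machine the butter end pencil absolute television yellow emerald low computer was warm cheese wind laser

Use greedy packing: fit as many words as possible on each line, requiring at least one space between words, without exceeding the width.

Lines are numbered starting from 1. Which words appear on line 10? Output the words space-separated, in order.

Line 1: ['been', 'if', 'ocean'] (min_width=13, slack=0)
Line 2: ['childhood'] (min_width=9, slack=4)
Line 3: ['fast', 'machine'] (min_width=12, slack=1)
Line 4: ['the', 'butter'] (min_width=10, slack=3)
Line 5: ['end', 'pencil'] (min_width=10, slack=3)
Line 6: ['absolute'] (min_width=8, slack=5)
Line 7: ['television'] (min_width=10, slack=3)
Line 8: ['yellow'] (min_width=6, slack=7)
Line 9: ['emerald', 'low'] (min_width=11, slack=2)
Line 10: ['computer', 'was'] (min_width=12, slack=1)
Line 11: ['warm', 'cheese'] (min_width=11, slack=2)
Line 12: ['wind', 'laser'] (min_width=10, slack=3)

Answer: computer was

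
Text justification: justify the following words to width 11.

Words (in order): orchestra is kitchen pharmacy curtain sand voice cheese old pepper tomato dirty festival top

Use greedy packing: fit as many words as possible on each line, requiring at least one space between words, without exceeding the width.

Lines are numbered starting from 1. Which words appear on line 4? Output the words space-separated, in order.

Answer: curtain

Derivation:
Line 1: ['orchestra'] (min_width=9, slack=2)
Line 2: ['is', 'kitchen'] (min_width=10, slack=1)
Line 3: ['pharmacy'] (min_width=8, slack=3)
Line 4: ['curtain'] (min_width=7, slack=4)
Line 5: ['sand', 'voice'] (min_width=10, slack=1)
Line 6: ['cheese', 'old'] (min_width=10, slack=1)
Line 7: ['pepper'] (min_width=6, slack=5)
Line 8: ['tomato'] (min_width=6, slack=5)
Line 9: ['dirty'] (min_width=5, slack=6)
Line 10: ['festival'] (min_width=8, slack=3)
Line 11: ['top'] (min_width=3, slack=8)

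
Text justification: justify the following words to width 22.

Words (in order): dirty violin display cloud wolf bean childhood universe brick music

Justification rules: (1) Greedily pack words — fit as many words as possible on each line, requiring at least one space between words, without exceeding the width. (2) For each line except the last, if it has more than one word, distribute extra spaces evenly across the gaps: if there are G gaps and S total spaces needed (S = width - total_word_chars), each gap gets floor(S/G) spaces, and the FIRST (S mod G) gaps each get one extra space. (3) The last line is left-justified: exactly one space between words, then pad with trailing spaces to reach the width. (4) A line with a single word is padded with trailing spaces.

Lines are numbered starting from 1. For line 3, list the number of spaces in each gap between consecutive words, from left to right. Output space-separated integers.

Answer: 5

Derivation:
Line 1: ['dirty', 'violin', 'display'] (min_width=20, slack=2)
Line 2: ['cloud', 'wolf', 'bean'] (min_width=15, slack=7)
Line 3: ['childhood', 'universe'] (min_width=18, slack=4)
Line 4: ['brick', 'music'] (min_width=11, slack=11)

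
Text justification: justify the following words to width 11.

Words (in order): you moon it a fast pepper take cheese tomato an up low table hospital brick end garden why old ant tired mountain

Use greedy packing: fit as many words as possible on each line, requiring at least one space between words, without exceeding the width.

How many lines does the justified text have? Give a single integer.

Line 1: ['you', 'moon', 'it'] (min_width=11, slack=0)
Line 2: ['a', 'fast'] (min_width=6, slack=5)
Line 3: ['pepper', 'take'] (min_width=11, slack=0)
Line 4: ['cheese'] (min_width=6, slack=5)
Line 5: ['tomato', 'an'] (min_width=9, slack=2)
Line 6: ['up', 'low'] (min_width=6, slack=5)
Line 7: ['table'] (min_width=5, slack=6)
Line 8: ['hospital'] (min_width=8, slack=3)
Line 9: ['brick', 'end'] (min_width=9, slack=2)
Line 10: ['garden', 'why'] (min_width=10, slack=1)
Line 11: ['old', 'ant'] (min_width=7, slack=4)
Line 12: ['tired'] (min_width=5, slack=6)
Line 13: ['mountain'] (min_width=8, slack=3)
Total lines: 13

Answer: 13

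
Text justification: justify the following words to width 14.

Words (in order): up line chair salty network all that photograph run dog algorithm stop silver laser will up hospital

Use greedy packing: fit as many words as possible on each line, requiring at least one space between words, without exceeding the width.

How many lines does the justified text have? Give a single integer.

Answer: 8

Derivation:
Line 1: ['up', 'line', 'chair'] (min_width=13, slack=1)
Line 2: ['salty', 'network'] (min_width=13, slack=1)
Line 3: ['all', 'that'] (min_width=8, slack=6)
Line 4: ['photograph', 'run'] (min_width=14, slack=0)
Line 5: ['dog', 'algorithm'] (min_width=13, slack=1)
Line 6: ['stop', 'silver'] (min_width=11, slack=3)
Line 7: ['laser', 'will', 'up'] (min_width=13, slack=1)
Line 8: ['hospital'] (min_width=8, slack=6)
Total lines: 8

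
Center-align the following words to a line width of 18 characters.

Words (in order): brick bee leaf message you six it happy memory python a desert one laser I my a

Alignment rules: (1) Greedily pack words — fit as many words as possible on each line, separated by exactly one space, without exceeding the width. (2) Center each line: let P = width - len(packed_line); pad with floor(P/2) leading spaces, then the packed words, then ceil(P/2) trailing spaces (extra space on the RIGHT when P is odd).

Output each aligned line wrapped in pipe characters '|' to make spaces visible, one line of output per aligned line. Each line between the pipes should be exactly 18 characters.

Answer: |  brick bee leaf  |
|message you six it|
|   happy memory   |
| python a desert  |
| one laser I my a |

Derivation:
Line 1: ['brick', 'bee', 'leaf'] (min_width=14, slack=4)
Line 2: ['message', 'you', 'six', 'it'] (min_width=18, slack=0)
Line 3: ['happy', 'memory'] (min_width=12, slack=6)
Line 4: ['python', 'a', 'desert'] (min_width=15, slack=3)
Line 5: ['one', 'laser', 'I', 'my', 'a'] (min_width=16, slack=2)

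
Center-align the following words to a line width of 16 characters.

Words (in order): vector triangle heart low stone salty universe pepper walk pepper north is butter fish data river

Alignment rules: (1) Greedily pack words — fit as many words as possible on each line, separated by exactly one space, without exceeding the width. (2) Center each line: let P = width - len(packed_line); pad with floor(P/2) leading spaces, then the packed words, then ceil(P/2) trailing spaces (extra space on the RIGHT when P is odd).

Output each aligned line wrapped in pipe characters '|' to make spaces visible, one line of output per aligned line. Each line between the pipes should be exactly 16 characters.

Answer: |vector triangle |
|heart low stone |
| salty universe |
|  pepper walk   |
|pepper north is |
|butter fish data|
|     river      |

Derivation:
Line 1: ['vector', 'triangle'] (min_width=15, slack=1)
Line 2: ['heart', 'low', 'stone'] (min_width=15, slack=1)
Line 3: ['salty', 'universe'] (min_width=14, slack=2)
Line 4: ['pepper', 'walk'] (min_width=11, slack=5)
Line 5: ['pepper', 'north', 'is'] (min_width=15, slack=1)
Line 6: ['butter', 'fish', 'data'] (min_width=16, slack=0)
Line 7: ['river'] (min_width=5, slack=11)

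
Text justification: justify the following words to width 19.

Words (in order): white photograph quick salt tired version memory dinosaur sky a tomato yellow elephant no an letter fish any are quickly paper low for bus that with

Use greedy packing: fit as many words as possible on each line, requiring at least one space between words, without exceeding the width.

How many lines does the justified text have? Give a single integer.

Line 1: ['white', 'photograph'] (min_width=16, slack=3)
Line 2: ['quick', 'salt', 'tired'] (min_width=16, slack=3)
Line 3: ['version', 'memory'] (min_width=14, slack=5)
Line 4: ['dinosaur', 'sky', 'a'] (min_width=14, slack=5)
Line 5: ['tomato', 'yellow'] (min_width=13, slack=6)
Line 6: ['elephant', 'no', 'an'] (min_width=14, slack=5)
Line 7: ['letter', 'fish', 'any', 'are'] (min_width=19, slack=0)
Line 8: ['quickly', 'paper', 'low'] (min_width=17, slack=2)
Line 9: ['for', 'bus', 'that', 'with'] (min_width=17, slack=2)
Total lines: 9

Answer: 9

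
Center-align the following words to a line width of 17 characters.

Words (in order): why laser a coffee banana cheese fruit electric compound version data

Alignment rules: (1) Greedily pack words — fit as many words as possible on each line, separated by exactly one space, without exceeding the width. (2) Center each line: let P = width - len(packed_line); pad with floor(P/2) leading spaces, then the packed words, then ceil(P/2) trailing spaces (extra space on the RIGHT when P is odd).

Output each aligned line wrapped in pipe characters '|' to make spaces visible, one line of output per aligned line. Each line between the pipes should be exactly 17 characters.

Answer: |   why laser a   |
|  coffee banana  |
|  cheese fruit   |
|electric compound|
|  version data   |

Derivation:
Line 1: ['why', 'laser', 'a'] (min_width=11, slack=6)
Line 2: ['coffee', 'banana'] (min_width=13, slack=4)
Line 3: ['cheese', 'fruit'] (min_width=12, slack=5)
Line 4: ['electric', 'compound'] (min_width=17, slack=0)
Line 5: ['version', 'data'] (min_width=12, slack=5)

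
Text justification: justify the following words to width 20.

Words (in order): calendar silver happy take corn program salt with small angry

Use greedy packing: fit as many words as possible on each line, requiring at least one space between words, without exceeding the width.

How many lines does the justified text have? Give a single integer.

Line 1: ['calendar', 'silver'] (min_width=15, slack=5)
Line 2: ['happy', 'take', 'corn'] (min_width=15, slack=5)
Line 3: ['program', 'salt', 'with'] (min_width=17, slack=3)
Line 4: ['small', 'angry'] (min_width=11, slack=9)
Total lines: 4

Answer: 4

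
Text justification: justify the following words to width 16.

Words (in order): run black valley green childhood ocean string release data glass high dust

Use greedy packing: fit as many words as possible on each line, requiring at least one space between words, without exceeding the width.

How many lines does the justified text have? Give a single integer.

Answer: 5

Derivation:
Line 1: ['run', 'black', 'valley'] (min_width=16, slack=0)
Line 2: ['green', 'childhood'] (min_width=15, slack=1)
Line 3: ['ocean', 'string'] (min_width=12, slack=4)
Line 4: ['release', 'data'] (min_width=12, slack=4)
Line 5: ['glass', 'high', 'dust'] (min_width=15, slack=1)
Total lines: 5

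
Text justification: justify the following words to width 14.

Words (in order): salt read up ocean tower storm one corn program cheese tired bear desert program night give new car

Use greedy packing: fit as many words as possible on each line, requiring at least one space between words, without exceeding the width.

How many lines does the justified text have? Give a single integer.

Answer: 8

Derivation:
Line 1: ['salt', 'read', 'up'] (min_width=12, slack=2)
Line 2: ['ocean', 'tower'] (min_width=11, slack=3)
Line 3: ['storm', 'one', 'corn'] (min_width=14, slack=0)
Line 4: ['program', 'cheese'] (min_width=14, slack=0)
Line 5: ['tired', 'bear'] (min_width=10, slack=4)
Line 6: ['desert', 'program'] (min_width=14, slack=0)
Line 7: ['night', 'give', 'new'] (min_width=14, slack=0)
Line 8: ['car'] (min_width=3, slack=11)
Total lines: 8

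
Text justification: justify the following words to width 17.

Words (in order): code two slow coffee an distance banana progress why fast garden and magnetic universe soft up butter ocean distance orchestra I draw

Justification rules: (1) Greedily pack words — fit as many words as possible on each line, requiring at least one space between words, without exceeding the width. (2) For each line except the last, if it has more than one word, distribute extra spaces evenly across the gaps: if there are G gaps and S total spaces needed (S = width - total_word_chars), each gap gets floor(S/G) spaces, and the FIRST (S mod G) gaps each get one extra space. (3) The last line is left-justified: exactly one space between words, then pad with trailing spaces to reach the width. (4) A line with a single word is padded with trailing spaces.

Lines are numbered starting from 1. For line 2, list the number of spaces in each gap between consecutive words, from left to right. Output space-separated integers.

Line 1: ['code', 'two', 'slow'] (min_width=13, slack=4)
Line 2: ['coffee', 'an'] (min_width=9, slack=8)
Line 3: ['distance', 'banana'] (min_width=15, slack=2)
Line 4: ['progress', 'why', 'fast'] (min_width=17, slack=0)
Line 5: ['garden', 'and'] (min_width=10, slack=7)
Line 6: ['magnetic', 'universe'] (min_width=17, slack=0)
Line 7: ['soft', 'up', 'butter'] (min_width=14, slack=3)
Line 8: ['ocean', 'distance'] (min_width=14, slack=3)
Line 9: ['orchestra', 'I', 'draw'] (min_width=16, slack=1)

Answer: 9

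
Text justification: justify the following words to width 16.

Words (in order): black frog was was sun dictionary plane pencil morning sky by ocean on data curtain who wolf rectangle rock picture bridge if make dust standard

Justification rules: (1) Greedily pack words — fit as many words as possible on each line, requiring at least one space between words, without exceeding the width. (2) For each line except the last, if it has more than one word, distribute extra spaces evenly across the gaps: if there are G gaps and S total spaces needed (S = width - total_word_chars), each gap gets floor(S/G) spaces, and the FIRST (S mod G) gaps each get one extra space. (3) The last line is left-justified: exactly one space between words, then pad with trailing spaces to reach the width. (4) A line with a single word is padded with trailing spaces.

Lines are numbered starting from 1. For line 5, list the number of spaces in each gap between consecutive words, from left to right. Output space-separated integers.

Line 1: ['black', 'frog', 'was'] (min_width=14, slack=2)
Line 2: ['was', 'sun'] (min_width=7, slack=9)
Line 3: ['dictionary', 'plane'] (min_width=16, slack=0)
Line 4: ['pencil', 'morning'] (min_width=14, slack=2)
Line 5: ['sky', 'by', 'ocean', 'on'] (min_width=15, slack=1)
Line 6: ['data', 'curtain', 'who'] (min_width=16, slack=0)
Line 7: ['wolf', 'rectangle'] (min_width=14, slack=2)
Line 8: ['rock', 'picture'] (min_width=12, slack=4)
Line 9: ['bridge', 'if', 'make'] (min_width=14, slack=2)
Line 10: ['dust', 'standard'] (min_width=13, slack=3)

Answer: 2 1 1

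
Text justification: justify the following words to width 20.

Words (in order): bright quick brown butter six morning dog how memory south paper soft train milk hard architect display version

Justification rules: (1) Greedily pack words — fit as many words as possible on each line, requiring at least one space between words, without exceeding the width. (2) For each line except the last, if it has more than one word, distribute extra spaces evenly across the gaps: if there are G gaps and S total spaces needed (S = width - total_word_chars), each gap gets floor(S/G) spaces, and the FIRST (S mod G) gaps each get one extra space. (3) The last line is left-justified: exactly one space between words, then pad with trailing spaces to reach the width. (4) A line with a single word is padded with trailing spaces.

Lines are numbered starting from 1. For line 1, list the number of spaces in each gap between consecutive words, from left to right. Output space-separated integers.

Answer: 2 2

Derivation:
Line 1: ['bright', 'quick', 'brown'] (min_width=18, slack=2)
Line 2: ['butter', 'six', 'morning'] (min_width=18, slack=2)
Line 3: ['dog', 'how', 'memory', 'south'] (min_width=20, slack=0)
Line 4: ['paper', 'soft', 'train'] (min_width=16, slack=4)
Line 5: ['milk', 'hard', 'architect'] (min_width=19, slack=1)
Line 6: ['display', 'version'] (min_width=15, slack=5)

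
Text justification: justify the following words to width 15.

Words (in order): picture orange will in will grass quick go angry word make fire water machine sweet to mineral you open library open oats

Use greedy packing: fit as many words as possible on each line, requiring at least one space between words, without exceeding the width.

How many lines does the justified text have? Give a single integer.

Answer: 9

Derivation:
Line 1: ['picture', 'orange'] (min_width=14, slack=1)
Line 2: ['will', 'in', 'will'] (min_width=12, slack=3)
Line 3: ['grass', 'quick', 'go'] (min_width=14, slack=1)
Line 4: ['angry', 'word', 'make'] (min_width=15, slack=0)
Line 5: ['fire', 'water'] (min_width=10, slack=5)
Line 6: ['machine', 'sweet'] (min_width=13, slack=2)
Line 7: ['to', 'mineral', 'you'] (min_width=14, slack=1)
Line 8: ['open', 'library'] (min_width=12, slack=3)
Line 9: ['open', 'oats'] (min_width=9, slack=6)
Total lines: 9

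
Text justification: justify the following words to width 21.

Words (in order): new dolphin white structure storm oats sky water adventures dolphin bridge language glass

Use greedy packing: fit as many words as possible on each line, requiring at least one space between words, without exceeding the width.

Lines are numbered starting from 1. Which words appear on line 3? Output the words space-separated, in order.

Line 1: ['new', 'dolphin', 'white'] (min_width=17, slack=4)
Line 2: ['structure', 'storm', 'oats'] (min_width=20, slack=1)
Line 3: ['sky', 'water', 'adventures'] (min_width=20, slack=1)
Line 4: ['dolphin', 'bridge'] (min_width=14, slack=7)
Line 5: ['language', 'glass'] (min_width=14, slack=7)

Answer: sky water adventures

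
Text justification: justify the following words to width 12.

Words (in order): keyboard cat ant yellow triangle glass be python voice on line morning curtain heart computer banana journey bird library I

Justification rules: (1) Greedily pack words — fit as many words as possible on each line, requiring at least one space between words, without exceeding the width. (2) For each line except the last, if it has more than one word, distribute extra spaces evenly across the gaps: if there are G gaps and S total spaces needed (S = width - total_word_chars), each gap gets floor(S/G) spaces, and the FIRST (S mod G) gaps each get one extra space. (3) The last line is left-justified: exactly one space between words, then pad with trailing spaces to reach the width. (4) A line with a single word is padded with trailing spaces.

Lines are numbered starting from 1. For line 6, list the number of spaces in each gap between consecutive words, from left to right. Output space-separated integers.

Line 1: ['keyboard', 'cat'] (min_width=12, slack=0)
Line 2: ['ant', 'yellow'] (min_width=10, slack=2)
Line 3: ['triangle'] (min_width=8, slack=4)
Line 4: ['glass', 'be'] (min_width=8, slack=4)
Line 5: ['python', 'voice'] (min_width=12, slack=0)
Line 6: ['on', 'line'] (min_width=7, slack=5)
Line 7: ['morning'] (min_width=7, slack=5)
Line 8: ['curtain'] (min_width=7, slack=5)
Line 9: ['heart'] (min_width=5, slack=7)
Line 10: ['computer'] (min_width=8, slack=4)
Line 11: ['banana'] (min_width=6, slack=6)
Line 12: ['journey', 'bird'] (min_width=12, slack=0)
Line 13: ['library', 'I'] (min_width=9, slack=3)

Answer: 6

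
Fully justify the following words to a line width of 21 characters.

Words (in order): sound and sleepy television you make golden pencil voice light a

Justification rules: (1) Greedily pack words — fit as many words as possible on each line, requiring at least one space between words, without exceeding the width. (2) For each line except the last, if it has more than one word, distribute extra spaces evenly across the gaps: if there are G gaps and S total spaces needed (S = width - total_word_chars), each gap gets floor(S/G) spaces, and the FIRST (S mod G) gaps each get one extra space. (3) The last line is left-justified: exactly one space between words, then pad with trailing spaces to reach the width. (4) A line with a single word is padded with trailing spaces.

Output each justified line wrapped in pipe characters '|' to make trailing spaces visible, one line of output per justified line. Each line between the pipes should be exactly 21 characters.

Line 1: ['sound', 'and', 'sleepy'] (min_width=16, slack=5)
Line 2: ['television', 'you', 'make'] (min_width=19, slack=2)
Line 3: ['golden', 'pencil', 'voice'] (min_width=19, slack=2)
Line 4: ['light', 'a'] (min_width=7, slack=14)

Answer: |sound    and   sleepy|
|television  you  make|
|golden  pencil  voice|
|light a              |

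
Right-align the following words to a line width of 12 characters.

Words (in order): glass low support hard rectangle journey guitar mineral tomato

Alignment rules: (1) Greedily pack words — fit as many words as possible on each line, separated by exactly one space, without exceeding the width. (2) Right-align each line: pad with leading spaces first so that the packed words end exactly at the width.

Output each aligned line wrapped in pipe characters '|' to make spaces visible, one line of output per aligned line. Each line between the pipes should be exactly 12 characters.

Line 1: ['glass', 'low'] (min_width=9, slack=3)
Line 2: ['support', 'hard'] (min_width=12, slack=0)
Line 3: ['rectangle'] (min_width=9, slack=3)
Line 4: ['journey'] (min_width=7, slack=5)
Line 5: ['guitar'] (min_width=6, slack=6)
Line 6: ['mineral'] (min_width=7, slack=5)
Line 7: ['tomato'] (min_width=6, slack=6)

Answer: |   glass low|
|support hard|
|   rectangle|
|     journey|
|      guitar|
|     mineral|
|      tomato|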